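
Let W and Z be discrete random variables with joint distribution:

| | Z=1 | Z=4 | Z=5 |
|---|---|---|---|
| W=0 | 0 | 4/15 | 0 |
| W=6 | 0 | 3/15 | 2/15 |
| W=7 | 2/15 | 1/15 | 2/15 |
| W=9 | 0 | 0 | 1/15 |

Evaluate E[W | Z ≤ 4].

P(Z ≤ 4) = 2/3.
Σ W·P over the event = 0·(4/15) + 6·(3/15) + 7·(2/15) + 7·(1/15) = 13/5.
E[W | Z ≤ 4] = (13/5) / (2/3) = 39/10.

39/10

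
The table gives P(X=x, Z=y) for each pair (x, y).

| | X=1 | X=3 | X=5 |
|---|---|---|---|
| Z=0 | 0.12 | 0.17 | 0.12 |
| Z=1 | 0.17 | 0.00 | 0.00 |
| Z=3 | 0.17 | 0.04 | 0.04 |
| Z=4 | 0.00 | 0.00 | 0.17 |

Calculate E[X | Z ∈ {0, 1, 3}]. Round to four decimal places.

P(Z ∈ {0, 1, 3}) = 0.83.
Σ X·P over the event = 1·(0.12) + 1·(0.17) + 1·(0.17) + 3·(0.17) + 3·(0.04) + 5·(0.12) + 5·(0.04) = 1.89.
E[X | Z ∈ {0, 1, 3}] = (1.89) / (0.83) = 2.2771.

2.2771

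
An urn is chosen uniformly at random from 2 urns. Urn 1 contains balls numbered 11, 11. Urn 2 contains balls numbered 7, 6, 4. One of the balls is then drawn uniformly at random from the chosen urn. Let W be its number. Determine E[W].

25/3

E[W | urn 1] = (11+11)/2 = 11.
E[W | urn 2] = (7+6+4)/3 = 17/3.
By the law of total expectation,
E[W] = (1/2)·(11) + (1/2)·(17/3) = 25/3.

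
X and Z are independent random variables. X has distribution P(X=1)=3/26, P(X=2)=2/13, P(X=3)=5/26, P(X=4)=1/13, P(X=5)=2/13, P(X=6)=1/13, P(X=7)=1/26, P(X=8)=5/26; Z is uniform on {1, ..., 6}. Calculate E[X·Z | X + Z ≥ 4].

1178/73

P(X + Z ≥ 4) = 73/78.
Summing XZ·P(x,y) over outcomes with X + Z ≥ 4 gives 589/39.
E[X·Z | X + Z ≥ 4] = (589/39) / (73/78) = 1178/73.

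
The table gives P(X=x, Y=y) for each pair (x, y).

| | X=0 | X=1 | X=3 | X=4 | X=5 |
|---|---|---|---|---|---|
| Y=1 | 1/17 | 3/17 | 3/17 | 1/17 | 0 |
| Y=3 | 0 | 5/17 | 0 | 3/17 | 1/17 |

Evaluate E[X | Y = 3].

P(Y = 3) = 9/17.
Σ X·P over the event = 1·(5/17) + 4·(3/17) + 5·(1/17) = 22/17.
E[X | Y = 3] = (22/17) / (9/17) = 22/9.

22/9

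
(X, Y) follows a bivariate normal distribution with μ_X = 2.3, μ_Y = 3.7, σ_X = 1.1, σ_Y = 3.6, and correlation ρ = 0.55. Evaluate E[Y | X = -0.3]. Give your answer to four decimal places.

E[Y | X=x] = μ_Y + ρ(σ_Y/σ_X)(x − μ_X) for jointly normal variables.
E[Y | X=-0.3] = 3.7 + (0.55)·(3.6/1.1)·(-0.3 − (2.3)) = 3.7 + (1.8)·(-2.6) = -0.9800.

-0.9800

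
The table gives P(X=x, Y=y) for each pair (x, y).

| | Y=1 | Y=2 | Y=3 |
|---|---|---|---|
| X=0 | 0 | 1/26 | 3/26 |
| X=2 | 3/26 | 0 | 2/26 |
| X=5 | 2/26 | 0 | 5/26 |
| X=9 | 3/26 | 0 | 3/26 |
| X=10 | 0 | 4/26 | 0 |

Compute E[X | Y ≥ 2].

P(Y ≥ 2) = 9/13.
Σ X·P over the event = 0·(1/26) + 0·(3/26) + 2·(2/26) + 5·(5/26) + 9·(3/26) + 10·(4/26) = 48/13.
E[X | Y ≥ 2] = (48/13) / (9/13) = 16/3.

16/3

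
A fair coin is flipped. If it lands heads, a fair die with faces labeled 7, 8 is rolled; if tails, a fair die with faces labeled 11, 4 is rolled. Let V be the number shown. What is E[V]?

15/2

E[V | heads] = (7+8)/2 = 15/2.
E[V | tails] = (11+4)/2 = 15/2.
By the law of total expectation,
E[V] = (1/2)·(15/2) + (1/2)·(15/2) = 15/2.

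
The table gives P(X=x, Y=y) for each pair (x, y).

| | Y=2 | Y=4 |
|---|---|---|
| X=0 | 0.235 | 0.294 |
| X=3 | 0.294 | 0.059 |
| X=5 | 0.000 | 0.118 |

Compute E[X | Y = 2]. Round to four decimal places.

1.6673

P(Y = 2) = 0.529.
Σ X·P over the event = 0·(0.235) + 3·(0.294) = 0.882.
E[X | Y = 2] = (0.882) / (0.529) = 1.6673.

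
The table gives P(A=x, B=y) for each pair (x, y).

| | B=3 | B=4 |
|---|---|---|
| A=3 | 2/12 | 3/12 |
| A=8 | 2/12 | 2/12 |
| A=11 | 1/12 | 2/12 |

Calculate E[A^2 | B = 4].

P(B = 4) = 7/12.
Σ A^2·P over the event = 9·(3/12) + 64·(2/12) + 121·(2/12) = 397/12.
E[A^2 | B = 4] = (397/12) / (7/12) = 397/7.

397/7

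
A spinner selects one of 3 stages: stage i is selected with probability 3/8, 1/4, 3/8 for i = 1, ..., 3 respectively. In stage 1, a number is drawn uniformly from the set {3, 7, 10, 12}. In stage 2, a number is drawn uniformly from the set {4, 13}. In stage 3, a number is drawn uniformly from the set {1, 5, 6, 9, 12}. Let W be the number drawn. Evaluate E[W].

38/5

E[W | stage 1] = (3+7+10+12)/4 = 8.
E[W | stage 2] = (4+13)/2 = 17/2.
E[W | stage 3] = (1+5+6+9+12)/5 = 33/5.
By the law of total expectation,
E[W] = (3/8)·(8) + (1/4)·(17/2) + (3/8)·(33/5) = 38/5.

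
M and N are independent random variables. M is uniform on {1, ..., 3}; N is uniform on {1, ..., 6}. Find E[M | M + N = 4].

P(M + N = 4) = 1/6.
Summing M·P(x,y) over outcomes with M + N = 4 gives 1/3.
E[M | M + N = 4] = (1/3) / (1/6) = 2.

2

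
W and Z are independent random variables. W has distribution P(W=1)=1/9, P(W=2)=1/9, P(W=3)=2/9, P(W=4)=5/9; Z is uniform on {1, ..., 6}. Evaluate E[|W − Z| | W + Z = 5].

7/3

P(W + Z = 5) = 1/6.
Summing |W−Z|·P(x,y) over outcomes with W + Z = 5 gives 7/18.
E[|W − Z| | W + Z = 5] = (7/18) / (1/6) = 7/3.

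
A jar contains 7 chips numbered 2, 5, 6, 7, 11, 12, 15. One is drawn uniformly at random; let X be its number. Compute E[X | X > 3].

28/3

P(X > 3) = 6/7.
Σ over the event: 5·1/7 + 6·1/7 + 7·1/7 + 11·1/7 + 12·1/7 + 15·1/7 = 8.
E[X | X > 3] = (8) / (6/7) = 28/3.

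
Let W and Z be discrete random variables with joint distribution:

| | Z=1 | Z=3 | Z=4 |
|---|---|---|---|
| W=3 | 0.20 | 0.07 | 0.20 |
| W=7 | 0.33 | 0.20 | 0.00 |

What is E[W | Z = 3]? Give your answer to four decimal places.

P(Z = 3) = 0.27.
Σ W·P over the event = 3·(0.07) + 7·(0.20) = 1.61.
E[W | Z = 3] = (1.61) / (0.27) = 5.9630.

5.9630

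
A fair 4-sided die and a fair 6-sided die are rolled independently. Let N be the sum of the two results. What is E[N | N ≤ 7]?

46/9

P(N ≤ 7) = 3/4.
Σ over the event: 2·1/24 + 3·1/12 + 4·1/8 + 5·1/6 + 6·1/6 + 7·1/6 = 23/6.
E[N | N ≤ 7] = (23/6) / (3/4) = 46/9.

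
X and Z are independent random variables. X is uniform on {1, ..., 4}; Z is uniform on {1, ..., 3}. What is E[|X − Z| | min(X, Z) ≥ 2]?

5/6

Outcomes with min(X, Z) ≥ 2: (2,2), (2,3), (3,2), (3,3), (4,2), (4,3), each with probability 1/12.
E[|X − Z| | min(X, Z) ≥ 2] = (0 + 1 + 1 + 0 + 2 + 1) / 6 = 5/6.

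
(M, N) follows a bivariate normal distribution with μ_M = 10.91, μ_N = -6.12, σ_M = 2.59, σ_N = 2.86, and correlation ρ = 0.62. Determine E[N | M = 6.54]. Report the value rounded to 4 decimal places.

-9.1118

The regression of N on M has slope ρ·σ_N/σ_M and passes through (μ_M, μ_N).
E[N | M=6.54] = -6.12 + (0.62)·(2.86/2.59)·(6.54 − (10.91)) = -6.12 + (0.68463)·(-4.37) = -9.1118.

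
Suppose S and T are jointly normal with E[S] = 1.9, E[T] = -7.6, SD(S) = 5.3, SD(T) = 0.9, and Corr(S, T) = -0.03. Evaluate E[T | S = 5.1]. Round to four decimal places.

For a bivariate normal, E[T | S=x] = μ_T + ρ·(σ_T/σ_S)·(x − μ_S).
E[T | S=5.1] = -7.6 + (-0.03)·(0.9/5.3)·(5.1 − (1.9)) = -7.6 + (-0.0050943)·(3.2) = -7.6163.

-7.6163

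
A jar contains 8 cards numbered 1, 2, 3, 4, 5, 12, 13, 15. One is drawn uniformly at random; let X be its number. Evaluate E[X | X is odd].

37/5

P(X is odd) = 5/8.
Σ over the event: 1·1/8 + 3·1/8 + 5·1/8 + 13·1/8 + 15·1/8 = 37/8.
E[X | X is odd] = (37/8) / (5/8) = 37/5.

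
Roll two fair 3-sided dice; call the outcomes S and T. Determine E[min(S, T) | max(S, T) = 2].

4/3

Outcomes with max(S, T) = 2: (1,2), (2,1), (2,2), each with probability 1/9.
E[min(S, T) | max(S, T) = 2] = (1 + 1 + 2) / 3 = 4/3.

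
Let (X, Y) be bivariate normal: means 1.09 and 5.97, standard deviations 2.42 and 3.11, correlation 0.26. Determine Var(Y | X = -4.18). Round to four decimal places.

The conditional variance in a bivariate normal is σ_Y²(1 − ρ²), independent of x.
Var(Y | X=-4.18) = (3.11)²·(1 − (0.26)²) = 9.6721·0.9324 = 9.0183.

9.0183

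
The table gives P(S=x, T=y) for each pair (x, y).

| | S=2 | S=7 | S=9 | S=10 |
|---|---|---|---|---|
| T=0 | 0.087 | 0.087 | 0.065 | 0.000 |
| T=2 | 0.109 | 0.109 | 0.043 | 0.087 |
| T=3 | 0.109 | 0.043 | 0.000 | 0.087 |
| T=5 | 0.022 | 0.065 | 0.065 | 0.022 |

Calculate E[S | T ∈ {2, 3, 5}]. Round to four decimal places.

6.4796

P(T ∈ {2, 3, 5}) = 0.761.
Summing S·P(S=x,T=y) over the conditioning event gives 4.931.
E[S | T ∈ {2, 3, 5}] = (4.931) / (0.761) = 6.4796.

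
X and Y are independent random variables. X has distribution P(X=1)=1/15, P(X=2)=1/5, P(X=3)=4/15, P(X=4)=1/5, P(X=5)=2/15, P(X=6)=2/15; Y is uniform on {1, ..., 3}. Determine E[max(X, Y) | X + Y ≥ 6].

51/11

P(X + Y ≥ 6) = 22/45.
Summing max(X,Y)·P(x,y) over outcomes with X + Y ≥ 6 gives 34/15.
E[max(X, Y) | X + Y ≥ 6] = (34/15) / (22/45) = 51/11.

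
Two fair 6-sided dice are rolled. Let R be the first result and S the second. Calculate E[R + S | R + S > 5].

P(R + S > 5) = 13/18.
Summing (R+S)·P(x,y) over outcomes with R + S > 5 gives 53/9.
E[R + S | R + S > 5] = (53/9) / (13/18) = 106/13.

106/13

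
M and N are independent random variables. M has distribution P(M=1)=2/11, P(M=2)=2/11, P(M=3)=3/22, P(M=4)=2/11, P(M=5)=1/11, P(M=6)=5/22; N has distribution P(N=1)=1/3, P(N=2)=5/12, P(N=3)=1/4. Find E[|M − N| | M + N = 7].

P(M + N = 7) = 7/44.
Summing |M−N|·P(x,y) over outcomes with M + N = 7 gives 71/132.
E[|M − N| | M + N = 7] = (71/132) / (7/44) = 71/21.

71/21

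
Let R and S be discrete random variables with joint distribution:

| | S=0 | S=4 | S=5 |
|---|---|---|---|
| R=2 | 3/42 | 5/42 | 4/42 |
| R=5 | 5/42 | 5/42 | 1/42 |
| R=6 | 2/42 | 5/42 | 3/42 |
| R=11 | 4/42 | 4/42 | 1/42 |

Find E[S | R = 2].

P(R = 2) = 2/7.
Σ S·P over the event = 0·(3/42) + 4·(5/42) + 5·(4/42) = 20/21.
E[S | R = 2] = (20/21) / (2/7) = 10/3.

10/3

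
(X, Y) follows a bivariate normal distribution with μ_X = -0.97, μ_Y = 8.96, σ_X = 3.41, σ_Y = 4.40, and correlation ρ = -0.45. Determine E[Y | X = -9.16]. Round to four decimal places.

13.7155

For a bivariate normal, E[Y | X=x] = μ_Y + ρ·(σ_Y/σ_X)·(x − μ_X).
E[Y | X=-9.16] = 8.96 + (-0.45)·(4.40/3.41)·(-9.16 − (-0.97)) = 8.96 + (-0.58065)·(-8.19) = 13.7155.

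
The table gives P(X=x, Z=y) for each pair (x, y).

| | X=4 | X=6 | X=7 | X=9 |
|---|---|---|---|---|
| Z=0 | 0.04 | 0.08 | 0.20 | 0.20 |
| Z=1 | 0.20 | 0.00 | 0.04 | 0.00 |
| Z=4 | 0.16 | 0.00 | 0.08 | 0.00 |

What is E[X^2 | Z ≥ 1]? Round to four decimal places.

P(Z ≥ 1) = 0.48.
Σ X^2·P over the event = 16·(0.20) + 16·(0.16) + 49·(0.04) + 49·(0.08) = 11.64.
E[X^2 | Z ≥ 1] = (11.64) / (0.48) = 24.2500.

24.2500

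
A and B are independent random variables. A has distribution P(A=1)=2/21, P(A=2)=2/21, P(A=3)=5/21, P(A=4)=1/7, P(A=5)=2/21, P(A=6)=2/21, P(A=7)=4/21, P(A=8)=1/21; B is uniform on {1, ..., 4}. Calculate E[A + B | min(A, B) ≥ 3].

P(min(A, B) ≥ 3) = 17/42.
Summing (A+B)·P(x,y) over outcomes with min(A, B) ≥ 3 gives 289/84.
E[A + B | min(A, B) ≥ 3] = (289/84) / (17/42) = 17/2.

17/2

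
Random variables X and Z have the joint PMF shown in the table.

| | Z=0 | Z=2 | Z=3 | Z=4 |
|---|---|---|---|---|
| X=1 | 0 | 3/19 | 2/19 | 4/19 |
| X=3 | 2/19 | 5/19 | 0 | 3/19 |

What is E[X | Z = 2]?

P(Z = 2) = 8/19.
Σ X·P over the event = 1·(3/19) + 3·(5/19) = 18/19.
E[X | Z = 2] = (18/19) / (8/19) = 9/4.

9/4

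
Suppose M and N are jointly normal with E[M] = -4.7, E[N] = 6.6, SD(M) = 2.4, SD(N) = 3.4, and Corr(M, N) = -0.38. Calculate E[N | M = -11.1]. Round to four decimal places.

The regression of N on M has slope ρ·σ_N/σ_M and passes through (μ_M, μ_N).
E[N | M=-11.1] = 6.6 + (-0.38)·(3.4/2.4)·(-11.1 − (-4.7)) = 6.6 + (-0.53833)·(-6.4) = 10.0453.

10.0453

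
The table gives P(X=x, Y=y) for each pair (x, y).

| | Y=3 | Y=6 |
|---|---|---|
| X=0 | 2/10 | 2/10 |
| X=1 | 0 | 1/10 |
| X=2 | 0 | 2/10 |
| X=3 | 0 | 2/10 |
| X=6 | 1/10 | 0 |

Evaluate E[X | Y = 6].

P(Y = 6) = 7/10.
Σ X·P over the event = 0·(2/10) + 1·(1/10) + 2·(2/10) + 3·(2/10) = 11/10.
E[X | Y = 6] = (11/10) / (7/10) = 11/7.

11/7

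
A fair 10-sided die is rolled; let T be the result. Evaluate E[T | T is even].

Given T is even, T is equally likely to be any of {2, 4, 6, 8, 10}.
E[T | T is even] = (2 + 4 + 6 + 8 + 10) / 5 = 6.

6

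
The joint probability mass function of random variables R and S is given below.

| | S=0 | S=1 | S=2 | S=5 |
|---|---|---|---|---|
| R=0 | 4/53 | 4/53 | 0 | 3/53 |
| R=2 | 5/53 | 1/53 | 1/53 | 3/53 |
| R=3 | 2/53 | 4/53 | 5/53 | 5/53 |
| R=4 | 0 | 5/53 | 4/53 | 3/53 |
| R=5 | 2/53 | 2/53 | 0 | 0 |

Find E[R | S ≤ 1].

P(S ≤ 1) = 29/53.
Summing R·P(R=x,S=y) over the conditioning event gives 70/53.
E[R | S ≤ 1] = (70/53) / (29/53) = 70/29.

70/29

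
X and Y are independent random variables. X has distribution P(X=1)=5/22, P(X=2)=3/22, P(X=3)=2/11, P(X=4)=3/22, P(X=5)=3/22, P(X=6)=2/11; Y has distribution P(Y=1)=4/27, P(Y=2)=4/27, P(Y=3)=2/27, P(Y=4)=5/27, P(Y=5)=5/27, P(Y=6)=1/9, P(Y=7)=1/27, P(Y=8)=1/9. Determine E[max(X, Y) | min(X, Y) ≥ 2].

91/17

P(min(X, Y) ≥ 2) = 391/594.
Summing max(X,Y)·P(x,y) over outcomes with min(X, Y) ≥ 2 gives 2093/594.
E[max(X, Y) | min(X, Y) ≥ 2] = (2093/594) / (391/594) = 91/17.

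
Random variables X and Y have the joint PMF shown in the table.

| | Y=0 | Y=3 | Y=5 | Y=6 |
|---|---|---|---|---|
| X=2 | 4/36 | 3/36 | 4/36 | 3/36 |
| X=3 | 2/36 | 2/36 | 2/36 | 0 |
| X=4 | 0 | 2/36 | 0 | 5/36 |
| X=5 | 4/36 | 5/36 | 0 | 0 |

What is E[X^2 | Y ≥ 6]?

23/2

P(Y ≥ 6) = 2/9.
Summing X^2·P(X=x,Y=y) over the conditioning event gives 23/9.
E[X^2 | Y ≥ 6] = (23/9) / (2/9) = 23/2.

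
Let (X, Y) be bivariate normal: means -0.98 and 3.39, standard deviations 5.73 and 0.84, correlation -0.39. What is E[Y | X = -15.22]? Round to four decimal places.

E[Y | X=x] = μ_Y + ρ(σ_Y/σ_X)(x − μ_X) for jointly normal variables.
E[Y | X=-15.22] = 3.39 + (-0.39)·(0.84/5.73)·(-15.22 − (-0.98)) = 3.39 + (-0.057173)·(-14.24) = 4.2041.

4.2041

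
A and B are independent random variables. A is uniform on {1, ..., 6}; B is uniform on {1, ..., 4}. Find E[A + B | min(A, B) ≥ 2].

7

P(min(A, B) ≥ 2) = 5/8.
Summing (A+B)·P(x,y) over outcomes with min(A, B) ≥ 2 gives 35/8.
E[A + B | min(A, B) ≥ 2] = (35/8) / (5/8) = 7.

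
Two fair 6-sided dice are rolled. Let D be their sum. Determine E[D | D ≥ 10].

P(D ≥ 10) = 1/6.
Σ over the event: 10·1/12 + 11·1/18 + 12·1/36 = 16/9.
E[D | D ≥ 10] = (16/9) / (1/6) = 32/3.

32/3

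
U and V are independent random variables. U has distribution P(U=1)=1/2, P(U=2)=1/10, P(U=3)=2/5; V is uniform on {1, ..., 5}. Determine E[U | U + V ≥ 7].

P(U + V ≥ 7) = 9/50.
Summing U·P(x,y) over outcomes with U + V ≥ 7 gives 13/25.
E[U | U + V ≥ 7] = (13/25) / (9/50) = 26/9.

26/9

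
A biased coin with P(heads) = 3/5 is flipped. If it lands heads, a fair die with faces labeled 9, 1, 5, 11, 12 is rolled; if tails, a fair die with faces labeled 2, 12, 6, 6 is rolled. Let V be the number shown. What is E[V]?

E[V | heads] = (9+1+5+11+12)/5 = 38/5.
E[V | tails] = (2+12+6+6)/4 = 13/2.
By the law of total expectation,
E[V] = (3/5)·(38/5) + (2/5)·(13/2) = 179/25.

179/25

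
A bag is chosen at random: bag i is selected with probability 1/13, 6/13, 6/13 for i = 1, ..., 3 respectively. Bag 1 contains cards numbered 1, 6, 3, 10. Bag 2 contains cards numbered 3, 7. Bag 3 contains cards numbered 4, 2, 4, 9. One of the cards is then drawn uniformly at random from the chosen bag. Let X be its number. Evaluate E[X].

E[X | bag 1] = (1+6+3+10)/4 = 5.
E[X | bag 2] = (3+7)/2 = 5.
E[X | bag 3] = (4+2+4+9)/4 = 19/4.
E[X] = (1/13)·(5) + (6/13)·(5) + (6/13)·(19/4) = 127/26.

127/26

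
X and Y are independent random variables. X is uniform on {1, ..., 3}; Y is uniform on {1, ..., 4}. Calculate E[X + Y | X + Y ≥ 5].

P(X + Y ≥ 5) = 1/2.
Summing (X+Y)·P(x,y) over outcomes with X + Y ≥ 5 gives 17/6.
E[X + Y | X + Y ≥ 5] = (17/6) / (1/2) = 17/3.

17/3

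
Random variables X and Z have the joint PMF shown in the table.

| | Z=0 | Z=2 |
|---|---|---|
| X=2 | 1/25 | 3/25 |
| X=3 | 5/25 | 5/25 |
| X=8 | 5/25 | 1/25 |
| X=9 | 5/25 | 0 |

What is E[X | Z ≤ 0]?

P(Z ≤ 0) = 16/25.
Σ X·P over the event = 2·(1/25) + 3·(5/25) + 8·(5/25) + 9·(5/25) = 102/25.
E[X | Z ≤ 0] = (102/25) / (16/25) = 51/8.

51/8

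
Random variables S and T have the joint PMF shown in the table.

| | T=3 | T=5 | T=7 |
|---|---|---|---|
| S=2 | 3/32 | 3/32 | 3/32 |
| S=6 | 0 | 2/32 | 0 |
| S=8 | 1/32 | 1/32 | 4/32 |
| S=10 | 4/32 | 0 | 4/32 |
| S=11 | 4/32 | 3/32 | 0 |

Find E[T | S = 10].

P(S = 10) = 1/4.
Σ T·P over the event = 3·(4/32) + 7·(4/32) = 5/4.
E[T | S = 10] = (5/4) / (1/4) = 5.

5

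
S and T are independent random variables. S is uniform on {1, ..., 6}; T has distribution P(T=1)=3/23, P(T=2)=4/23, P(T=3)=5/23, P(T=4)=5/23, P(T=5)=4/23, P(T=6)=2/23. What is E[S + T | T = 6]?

19/2

P(T = 6) = 2/23.
Summing (S+T)·P(x,y) over outcomes with T = 6 gives 19/23.
E[S + T | T = 6] = (19/23) / (2/23) = 19/2.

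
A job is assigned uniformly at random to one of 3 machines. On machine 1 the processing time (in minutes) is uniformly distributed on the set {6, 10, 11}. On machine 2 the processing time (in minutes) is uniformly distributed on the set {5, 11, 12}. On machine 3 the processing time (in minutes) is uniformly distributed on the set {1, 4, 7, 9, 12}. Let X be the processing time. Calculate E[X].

374/45

E[X | machine 1] = (6+10+11)/3 = 9.
E[X | machine 2] = (5+11+12)/3 = 28/3.
E[X | machine 3] = (1+4+7+9+12)/5 = 33/5.
E[X] = (1/3)·(9) + (1/3)·(28/3) + (1/3)·(33/5) = 374/45.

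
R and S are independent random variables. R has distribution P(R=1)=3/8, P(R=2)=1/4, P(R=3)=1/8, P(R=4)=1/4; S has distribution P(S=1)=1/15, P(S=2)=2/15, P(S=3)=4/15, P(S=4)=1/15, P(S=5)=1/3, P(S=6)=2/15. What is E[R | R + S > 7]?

P(R + S > 7) = 9/40.
Summing R·P(x,y) over outcomes with R + S > 7 gives 31/40.
E[R | R + S > 7] = (31/40) / (9/40) = 31/9.

31/9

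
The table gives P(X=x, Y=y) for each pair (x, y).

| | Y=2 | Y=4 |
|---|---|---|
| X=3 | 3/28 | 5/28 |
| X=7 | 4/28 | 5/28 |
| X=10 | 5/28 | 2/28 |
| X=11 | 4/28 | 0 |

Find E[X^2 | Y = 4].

P(Y = 4) = 3/7.
Σ X^2·P over the event = 9·(5/28) + 49·(5/28) + 100·(2/28) = 35/2.
E[X^2 | Y = 4] = (35/2) / (3/7) = 245/6.

245/6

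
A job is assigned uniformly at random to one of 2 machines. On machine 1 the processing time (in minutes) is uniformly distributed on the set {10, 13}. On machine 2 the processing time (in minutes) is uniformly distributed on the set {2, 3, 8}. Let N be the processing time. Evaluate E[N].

E[N | machine 1] = (10+13)/2 = 23/2.
E[N | machine 2] = (2+3+8)/3 = 13/3.
E[N] = (1/2)·(23/2) + (1/2)·(13/3) = 95/12.

95/12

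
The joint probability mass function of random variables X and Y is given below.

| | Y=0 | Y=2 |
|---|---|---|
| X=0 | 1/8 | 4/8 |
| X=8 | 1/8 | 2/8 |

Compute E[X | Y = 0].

P(Y = 0) = 1/4.
Σ X·P over the event = 0·(1/8) + 8·(1/8) = 1.
E[X | Y = 0] = (1) / (1/4) = 4.

4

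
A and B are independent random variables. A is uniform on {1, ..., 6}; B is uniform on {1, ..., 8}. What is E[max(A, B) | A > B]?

14/3

P(A > B) = 5/16.
Summing max(A,B)·P(x,y) over outcomes with A > B gives 35/24.
E[max(A, B) | A > B] = (35/24) / (5/16) = 14/3.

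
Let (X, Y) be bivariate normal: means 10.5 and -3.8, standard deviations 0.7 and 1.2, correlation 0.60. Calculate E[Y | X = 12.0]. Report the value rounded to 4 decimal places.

For a bivariate normal, E[Y | X=x] = μ_Y + ρ·(σ_Y/σ_X)·(x − μ_X).
E[Y | X=12.0] = -3.8 + (0.60)·(1.2/0.7)·(12.0 − (10.5)) = -3.8 + (1.0286)·(1.5) = -2.2571.

-2.2571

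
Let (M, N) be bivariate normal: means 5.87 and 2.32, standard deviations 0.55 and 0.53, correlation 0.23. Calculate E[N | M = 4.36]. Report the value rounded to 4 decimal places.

The regression of N on M has slope ρ·σ_N/σ_M and passes through (μ_M, μ_N).
E[N | M=4.36] = 2.32 + (0.23)·(0.53/0.55)·(4.36 − (5.87)) = 2.32 + (0.22164)·(-1.51) = 1.9853.

1.9853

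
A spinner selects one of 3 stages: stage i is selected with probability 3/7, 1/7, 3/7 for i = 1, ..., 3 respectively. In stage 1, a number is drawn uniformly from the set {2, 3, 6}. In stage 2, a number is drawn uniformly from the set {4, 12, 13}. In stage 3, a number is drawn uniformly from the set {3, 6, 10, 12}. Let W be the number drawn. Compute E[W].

E[W | stage 1] = (2+3+6)/3 = 11/3.
E[W | stage 2] = (4+12+13)/3 = 29/3.
E[W | stage 3] = (3+6+10+12)/4 = 31/4.
E[W] = (3/7)·(11/3) + (1/7)·(29/3) + (3/7)·(31/4) = 527/84.

527/84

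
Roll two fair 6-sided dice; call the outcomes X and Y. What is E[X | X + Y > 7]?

14/3

P(X + Y > 7) = 5/12.
Summing X·P(x,y) over outcomes with X + Y > 7 gives 35/18.
E[X | X + Y > 7] = (35/18) / (5/12) = 14/3.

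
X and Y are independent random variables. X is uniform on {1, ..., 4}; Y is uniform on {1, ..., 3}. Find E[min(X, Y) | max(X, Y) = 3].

9/5

P(max(X, Y) = 3) = 5/12.
Summing min(X,Y)·P(x,y) over outcomes with max(X, Y) = 3 gives 3/4.
E[min(X, Y) | max(X, Y) = 3] = (3/4) / (5/12) = 9/5.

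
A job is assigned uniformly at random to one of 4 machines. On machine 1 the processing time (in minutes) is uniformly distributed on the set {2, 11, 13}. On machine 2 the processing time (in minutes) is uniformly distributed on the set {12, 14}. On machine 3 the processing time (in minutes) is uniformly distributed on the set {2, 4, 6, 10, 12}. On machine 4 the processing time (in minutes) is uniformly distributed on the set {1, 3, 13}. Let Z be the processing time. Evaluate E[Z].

128/15

E[Z | machine 1] = (2+11+13)/3 = 26/3.
E[Z | machine 2] = (12+14)/2 = 13.
E[Z | machine 3] = (2+4+6+10+12)/5 = 34/5.
E[Z | machine 4] = (1+3+13)/3 = 17/3.
By the law of total expectation,
E[Z] = (1/4)·(26/3) + (1/4)·(13) + (1/4)·(34/5) + (1/4)·(17/3) = 128/15.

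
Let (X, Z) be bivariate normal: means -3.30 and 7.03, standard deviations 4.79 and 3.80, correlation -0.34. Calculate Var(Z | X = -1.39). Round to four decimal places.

For a bivariate normal, Var(Z | X=x) = σ_Z²(1 − ρ²).
Var(Z | X=-1.39) = (3.80)²·(1 − (-0.34)²) = 14.44·0.8844 = 12.7707.

12.7707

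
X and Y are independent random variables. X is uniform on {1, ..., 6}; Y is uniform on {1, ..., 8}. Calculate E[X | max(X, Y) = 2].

5/3

Outcomes with max(X, Y) = 2: (1,2), (2,1), (2,2), each with probability 1/48.
E[X | max(X, Y) = 2] = (1 + 2 + 2) / 3 = 5/3.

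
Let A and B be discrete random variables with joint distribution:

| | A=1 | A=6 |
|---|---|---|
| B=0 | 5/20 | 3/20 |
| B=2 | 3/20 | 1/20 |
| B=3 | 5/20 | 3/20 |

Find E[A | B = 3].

P(B = 3) = 2/5.
Summing A·P(A=x,B=y) over the conditioning event gives 23/20.
E[A | B = 3] = (23/20) / (2/5) = 23/8.

23/8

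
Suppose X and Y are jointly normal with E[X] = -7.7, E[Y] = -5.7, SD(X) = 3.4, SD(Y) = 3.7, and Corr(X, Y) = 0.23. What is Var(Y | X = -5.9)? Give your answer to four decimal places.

The conditional variance in a bivariate normal is σ_Y²(1 − ρ²), independent of x.
Var(Y | X=-5.9) = (3.7)²·(1 − (0.23)²) = 13.69·0.9471 = 12.9658.

12.9658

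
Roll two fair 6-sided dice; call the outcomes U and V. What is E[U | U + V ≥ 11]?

17/3

P(U + V ≥ 11) = 1/12.
Summing U·P(x,y) over outcomes with U + V ≥ 11 gives 17/36.
E[U | U + V ≥ 11] = (17/36) / (1/12) = 17/3.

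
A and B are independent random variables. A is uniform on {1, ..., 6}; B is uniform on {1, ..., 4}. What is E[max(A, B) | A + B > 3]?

89/21

P(A + B > 3) = 7/8.
Summing max(A,B)·P(x,y) over outcomes with A + B > 3 gives 89/24.
E[max(A, B) | A + B > 3] = (89/24) / (7/8) = 89/21.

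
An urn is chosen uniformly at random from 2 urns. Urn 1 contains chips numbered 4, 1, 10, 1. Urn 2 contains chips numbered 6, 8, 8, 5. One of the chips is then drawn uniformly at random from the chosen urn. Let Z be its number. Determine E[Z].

43/8

E[Z | urn 1] = (4+1+10+1)/4 = 4.
E[Z | urn 2] = (6+8+8+5)/4 = 27/4.
E[Z] = (1/2)·(4) + (1/2)·(27/4) = 43/8.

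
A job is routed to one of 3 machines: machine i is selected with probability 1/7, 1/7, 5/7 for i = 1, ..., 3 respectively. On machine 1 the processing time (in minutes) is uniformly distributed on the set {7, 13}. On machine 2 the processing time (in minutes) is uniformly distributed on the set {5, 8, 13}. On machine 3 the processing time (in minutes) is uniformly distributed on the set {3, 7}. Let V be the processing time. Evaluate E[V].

E[V | machine 1] = (7+13)/2 = 10.
E[V | machine 2] = (5+8+13)/3 = 26/3.
E[V | machine 3] = (3+7)/2 = 5.
E[V] = (1/7)·(10) + (1/7)·(26/3) + (5/7)·(5) = 131/21.

131/21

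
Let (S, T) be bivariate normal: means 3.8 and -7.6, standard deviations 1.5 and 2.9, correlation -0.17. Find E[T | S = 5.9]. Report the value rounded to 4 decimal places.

-8.2902

The regression of T on S has slope ρ·σ_T/σ_S and passes through (μ_S, μ_T).
E[T | S=5.9] = -7.6 + (-0.17)·(2.9/1.5)·(5.9 − (3.8)) = -7.6 + (-0.32867)·(2.1) = -8.2902.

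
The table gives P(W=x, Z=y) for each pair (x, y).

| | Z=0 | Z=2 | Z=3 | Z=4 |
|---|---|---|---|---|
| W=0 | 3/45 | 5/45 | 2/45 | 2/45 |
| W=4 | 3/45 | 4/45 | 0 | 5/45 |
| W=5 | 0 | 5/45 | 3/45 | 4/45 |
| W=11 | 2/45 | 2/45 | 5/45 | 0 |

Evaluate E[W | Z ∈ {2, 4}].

P(Z ∈ {2, 4}) = 3/5.
Σ W·P over the event = 0·(5/45) + 0·(2/45) + 4·(4/45) + 4·(5/45) + 5·(5/45) + 5·(4/45) + 11·(2/45) = 103/45.
E[W | Z ∈ {2, 4}] = (103/45) / (3/5) = 103/27.

103/27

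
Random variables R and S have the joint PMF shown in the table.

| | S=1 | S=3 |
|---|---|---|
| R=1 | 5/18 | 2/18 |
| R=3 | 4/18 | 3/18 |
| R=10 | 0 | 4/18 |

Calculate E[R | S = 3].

P(S = 3) = 1/2.
Σ R·P over the event = 1·(2/18) + 3·(3/18) + 10·(4/18) = 17/6.
E[R | S = 3] = (17/6) / (1/2) = 17/3.

17/3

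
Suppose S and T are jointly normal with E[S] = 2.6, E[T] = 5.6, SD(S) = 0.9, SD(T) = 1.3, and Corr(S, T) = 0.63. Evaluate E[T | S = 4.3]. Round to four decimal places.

E[T | S=x] = μ_T + ρ(σ_T/σ_S)(x − μ_S) for jointly normal variables.
E[T | S=4.3] = 5.6 + (0.63)·(1.3/0.9)·(4.3 − (2.6)) = 5.6 + (0.91)·(1.7) = 7.1470.

7.1470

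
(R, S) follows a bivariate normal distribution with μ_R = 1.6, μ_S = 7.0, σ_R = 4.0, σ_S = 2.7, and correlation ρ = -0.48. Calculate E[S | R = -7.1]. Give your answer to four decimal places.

9.8188

E[S | R=x] = μ_S + ρ(σ_S/σ_R)(x − μ_R) for jointly normal variables.
E[S | R=-7.1] = 7.0 + (-0.48)·(2.7/4.0)·(-7.1 − (1.6)) = 7.0 + (-0.324)·(-8.7) = 9.8188.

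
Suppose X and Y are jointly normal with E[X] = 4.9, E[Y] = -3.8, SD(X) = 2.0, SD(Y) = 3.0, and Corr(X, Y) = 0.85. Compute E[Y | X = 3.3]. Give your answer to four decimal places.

For a bivariate normal, E[Y | X=x] = μ_Y + ρ·(σ_Y/σ_X)·(x − μ_X).
E[Y | X=3.3] = -3.8 + (0.85)·(3.0/2.0)·(3.3 − (4.9)) = -3.8 + (1.275)·(-1.6) = -5.8400.

-5.8400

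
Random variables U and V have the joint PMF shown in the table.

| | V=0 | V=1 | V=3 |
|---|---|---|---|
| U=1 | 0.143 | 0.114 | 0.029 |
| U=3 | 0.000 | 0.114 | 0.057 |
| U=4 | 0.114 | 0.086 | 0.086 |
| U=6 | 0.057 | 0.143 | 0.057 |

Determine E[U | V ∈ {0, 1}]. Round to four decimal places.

3.3709

P(V ∈ {0, 1}) = 0.771.
Σ U·P over the event = 1·(0.143) + 1·(0.114) + 3·(0.114) + 4·(0.114) + 4·(0.086) + 6·(0.057) + 6·(0.143) = 2.599.
E[U | V ∈ {0, 1}] = (2.599) / (0.771) = 3.3709.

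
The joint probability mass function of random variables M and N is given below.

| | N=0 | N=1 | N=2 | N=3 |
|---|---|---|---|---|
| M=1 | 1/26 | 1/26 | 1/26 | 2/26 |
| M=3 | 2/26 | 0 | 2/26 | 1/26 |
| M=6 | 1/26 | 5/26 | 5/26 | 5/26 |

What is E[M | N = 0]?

P(N = 0) = 2/13.
Σ M·P over the event = 1·(1/26) + 3·(2/26) + 6·(1/26) = 1/2.
E[M | N = 0] = (1/2) / (2/13) = 13/4.

13/4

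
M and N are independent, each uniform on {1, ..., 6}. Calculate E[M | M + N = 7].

Outcomes with M + N = 7: (1,6), (2,5), (3,4), (4,3), (5,2), (6,1), each with probability 1/36.
E[M | M + N = 7] = (1 + 2 + 3 + 4 + 5 + 6) / 6 = 7/2.

7/2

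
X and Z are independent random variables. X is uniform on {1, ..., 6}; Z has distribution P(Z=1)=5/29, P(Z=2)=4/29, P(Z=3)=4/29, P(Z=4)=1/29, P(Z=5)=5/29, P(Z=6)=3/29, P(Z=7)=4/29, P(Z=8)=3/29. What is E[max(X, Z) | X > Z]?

91/20

P(X > Z) = 10/29.
Summing max(X,Z)·P(x,y) over outcomes with X > Z gives 91/58.
E[max(X, Z) | X > Z] = (91/58) / (10/29) = 91/20.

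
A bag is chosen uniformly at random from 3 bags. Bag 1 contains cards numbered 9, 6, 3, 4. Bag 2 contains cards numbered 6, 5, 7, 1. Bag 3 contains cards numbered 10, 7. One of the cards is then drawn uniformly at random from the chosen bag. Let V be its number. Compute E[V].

25/4

E[V | bag 1] = (9+6+3+4)/4 = 11/2.
E[V | bag 2] = (6+5+7+1)/4 = 19/4.
E[V | bag 3] = (10+7)/2 = 17/2.
E[V] = (1/3)·(11/2) + (1/3)·(19/4) + (1/3)·(17/2) = 25/4.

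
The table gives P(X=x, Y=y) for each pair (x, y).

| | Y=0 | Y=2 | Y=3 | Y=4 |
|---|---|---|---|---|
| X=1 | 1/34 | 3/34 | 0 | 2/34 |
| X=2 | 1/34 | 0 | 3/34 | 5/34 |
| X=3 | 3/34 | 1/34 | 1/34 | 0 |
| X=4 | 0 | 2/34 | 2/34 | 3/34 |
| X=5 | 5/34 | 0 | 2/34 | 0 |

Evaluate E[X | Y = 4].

P(Y = 4) = 5/17.
Σ X·P over the event = 1·(2/34) + 2·(5/34) + 4·(3/34) = 12/17.
E[X | Y = 4] = (12/17) / (5/17) = 12/5.

12/5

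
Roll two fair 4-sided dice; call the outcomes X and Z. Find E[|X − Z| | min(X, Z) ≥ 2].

8/9

P(min(X, Z) ≥ 2) = 9/16.
Summing |X−Z|·P(x,y) over outcomes with min(X, Z) ≥ 2 gives 1/2.
E[|X − Z| | min(X, Z) ≥ 2] = (1/2) / (9/16) = 8/9.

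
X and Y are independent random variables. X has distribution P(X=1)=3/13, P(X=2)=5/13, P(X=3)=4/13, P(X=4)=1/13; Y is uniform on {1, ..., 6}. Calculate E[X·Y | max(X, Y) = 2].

P(max(X, Y) = 2) = 1/6.
Summing XY·P(x,y) over outcomes with max(X, Y) = 2 gives 6/13.
E[X·Y | max(X, Y) = 2] = (6/13) / (1/6) = 36/13.

36/13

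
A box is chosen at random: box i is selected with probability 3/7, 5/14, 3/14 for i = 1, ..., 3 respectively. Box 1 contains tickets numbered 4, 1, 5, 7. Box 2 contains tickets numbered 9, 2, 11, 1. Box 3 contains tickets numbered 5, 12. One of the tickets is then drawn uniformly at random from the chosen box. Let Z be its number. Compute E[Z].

319/56

E[Z | box 1] = (4+1+5+7)/4 = 17/4.
E[Z | box 2] = (9+2+11+1)/4 = 23/4.
E[Z | box 3] = (5+12)/2 = 17/2.
E[Z] = (3/7)·(17/4) + (5/14)·(23/4) + (3/14)·(17/2) = 319/56.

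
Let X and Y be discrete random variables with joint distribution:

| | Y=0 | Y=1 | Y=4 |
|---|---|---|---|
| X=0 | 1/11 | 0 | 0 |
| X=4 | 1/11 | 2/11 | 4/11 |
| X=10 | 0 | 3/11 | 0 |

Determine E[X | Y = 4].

P(Y = 4) = 4/11.
Σ X·P over the event = 4·(4/11) = 16/11.
E[X | Y = 4] = (16/11) / (4/11) = 4.

4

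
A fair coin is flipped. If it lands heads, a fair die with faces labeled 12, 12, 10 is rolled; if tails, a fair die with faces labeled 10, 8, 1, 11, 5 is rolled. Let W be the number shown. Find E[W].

E[W | heads] = (12+12+10)/3 = 34/3.
E[W | tails] = (10+8+1+11+5)/5 = 7.
E[W] = (1/2)·(34/3) + (1/2)·(7) = 55/6.

55/6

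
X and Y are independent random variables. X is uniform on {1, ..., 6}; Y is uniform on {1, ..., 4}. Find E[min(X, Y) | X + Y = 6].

P(X + Y = 6) = 1/6.
Summing min(X,Y)·P(x,y) over outcomes with X + Y = 6 gives 1/3.
E[min(X, Y) | X + Y = 6] = (1/3) / (1/6) = 2.

2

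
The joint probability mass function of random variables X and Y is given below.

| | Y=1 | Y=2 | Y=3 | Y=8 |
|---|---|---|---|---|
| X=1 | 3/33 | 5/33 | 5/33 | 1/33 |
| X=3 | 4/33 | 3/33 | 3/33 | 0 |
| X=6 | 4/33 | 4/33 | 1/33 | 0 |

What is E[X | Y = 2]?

19/6

P(Y = 2) = 4/11.
Σ X·P over the event = 1·(5/33) + 3·(3/33) + 6·(4/33) = 38/33.
E[X | Y = 2] = (38/33) / (4/11) = 19/6.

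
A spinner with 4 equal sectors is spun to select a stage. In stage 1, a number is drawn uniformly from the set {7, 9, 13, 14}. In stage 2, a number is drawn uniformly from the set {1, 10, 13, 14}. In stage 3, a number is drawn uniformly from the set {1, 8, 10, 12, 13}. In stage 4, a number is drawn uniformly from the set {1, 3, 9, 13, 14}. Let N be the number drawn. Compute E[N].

741/80

E[N | stage 1] = (7+9+13+14)/4 = 43/4.
E[N | stage 2] = (1+10+13+14)/4 = 19/2.
E[N | stage 3] = (1+8+10+12+13)/5 = 44/5.
E[N | stage 4] = (1+3+9+13+14)/5 = 8.
E[N] = (1/4)·(43/4) + (1/4)·(19/2) + (1/4)·(44/5) + (1/4)·(8) = 741/80.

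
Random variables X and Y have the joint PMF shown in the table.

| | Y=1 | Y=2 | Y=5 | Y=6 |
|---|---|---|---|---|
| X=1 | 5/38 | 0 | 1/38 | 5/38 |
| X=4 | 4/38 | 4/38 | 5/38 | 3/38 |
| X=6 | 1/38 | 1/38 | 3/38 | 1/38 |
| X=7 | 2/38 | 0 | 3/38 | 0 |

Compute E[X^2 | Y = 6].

P(Y = 6) = 9/38.
Σ X^2·P over the event = 1·(5/38) + 16·(3/38) + 36·(1/38) = 89/38.
E[X^2 | Y = 6] = (89/38) / (9/38) = 89/9.

89/9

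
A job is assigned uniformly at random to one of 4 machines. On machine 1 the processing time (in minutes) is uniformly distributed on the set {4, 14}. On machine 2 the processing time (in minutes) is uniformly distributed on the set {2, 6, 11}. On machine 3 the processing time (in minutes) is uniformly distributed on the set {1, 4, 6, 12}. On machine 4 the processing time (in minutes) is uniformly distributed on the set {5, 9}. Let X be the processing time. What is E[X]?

337/48

E[X | machine 1] = (4+14)/2 = 9.
E[X | machine 2] = (2+6+11)/3 = 19/3.
E[X | machine 3] = (1+4+6+12)/4 = 23/4.
E[X | machine 4] = (5+9)/2 = 7.
By the law of total expectation,
E[X] = (1/4)·(9) + (1/4)·(19/3) + (1/4)·(23/4) + (1/4)·(7) = 337/48.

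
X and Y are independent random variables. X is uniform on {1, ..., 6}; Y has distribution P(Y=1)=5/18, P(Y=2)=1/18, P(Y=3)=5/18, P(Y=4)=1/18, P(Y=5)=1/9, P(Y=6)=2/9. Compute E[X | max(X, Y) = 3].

P(max(X, Y) = 3) = 7/36.
Summing X·P(x,y) over outcomes with max(X, Y) = 3 gives 4/9.
E[X | max(X, Y) = 3] = (4/9) / (7/36) = 16/7.

16/7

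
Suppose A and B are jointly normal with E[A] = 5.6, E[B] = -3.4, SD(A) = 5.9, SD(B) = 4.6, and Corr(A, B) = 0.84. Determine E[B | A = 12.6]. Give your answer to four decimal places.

1.1844

E[B | A=x] = μ_B + ρ(σ_B/σ_A)(x − μ_A) for jointly normal variables.
E[B | A=12.6] = -3.4 + (0.84)·(4.6/5.9)·(12.6 − (5.6)) = -3.4 + (0.65492)·(7) = 1.1844.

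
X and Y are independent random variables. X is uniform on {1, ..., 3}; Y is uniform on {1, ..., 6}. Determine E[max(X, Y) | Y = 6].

6

P(Y = 6) = 1/6.
Summing max(X,Y)·P(x,y) over outcomes with Y = 6 gives 1.
E[max(X, Y) | Y = 6] = (1) / (1/6) = 6.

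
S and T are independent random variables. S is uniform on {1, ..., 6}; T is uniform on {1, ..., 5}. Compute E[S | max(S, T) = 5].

35/9

P(max(S, T) = 5) = 3/10.
Summing S·P(x,y) over outcomes with max(S, T) = 5 gives 7/6.
E[S | max(S, T) = 5] = (7/6) / (3/10) = 35/9.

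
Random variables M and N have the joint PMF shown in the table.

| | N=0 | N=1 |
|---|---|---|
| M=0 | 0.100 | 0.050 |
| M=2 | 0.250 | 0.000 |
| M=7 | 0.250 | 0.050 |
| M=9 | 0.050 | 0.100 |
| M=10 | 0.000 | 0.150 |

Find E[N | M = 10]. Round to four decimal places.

P(M = 10) = 0.150.
Σ N·P over the event = 1·(0.150) = 0.150.
E[N | M = 10] = (0.150) / (0.150) = 1.0000.

1.0000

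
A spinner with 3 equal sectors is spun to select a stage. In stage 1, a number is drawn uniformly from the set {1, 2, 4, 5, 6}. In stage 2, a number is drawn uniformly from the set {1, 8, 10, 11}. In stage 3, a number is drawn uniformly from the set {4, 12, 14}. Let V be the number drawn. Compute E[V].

E[V | stage 1] = (1+2+4+5+6)/5 = 18/5.
E[V | stage 2] = (1+8+10+11)/4 = 15/2.
E[V | stage 3] = (4+12+14)/3 = 10.
E[V] = (1/3)·(18/5) + (1/3)·(15/2) + (1/3)·(10) = 211/30.

211/30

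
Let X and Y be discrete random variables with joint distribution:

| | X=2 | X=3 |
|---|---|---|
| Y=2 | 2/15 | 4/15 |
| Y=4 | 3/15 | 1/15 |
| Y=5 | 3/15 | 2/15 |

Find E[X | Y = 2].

P(Y = 2) = 2/5.
Σ X·P over the event = 2·(2/15) + 3·(4/15) = 16/15.
E[X | Y = 2] = (16/15) / (2/5) = 8/3.

8/3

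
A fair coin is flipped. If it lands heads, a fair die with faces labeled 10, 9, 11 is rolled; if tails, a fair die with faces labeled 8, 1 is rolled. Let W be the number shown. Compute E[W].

29/4

E[W | heads] = (10+9+11)/3 = 10.
E[W | tails] = (8+1)/2 = 9/2.
By the law of total expectation,
E[W] = (1/2)·(10) + (1/2)·(9/2) = 29/4.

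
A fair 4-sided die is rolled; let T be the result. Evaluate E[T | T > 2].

Given T > 2, T is equally likely to be any of {3, 4}.
E[T | T > 2] = (3 + 4) / 2 = 7/2.

7/2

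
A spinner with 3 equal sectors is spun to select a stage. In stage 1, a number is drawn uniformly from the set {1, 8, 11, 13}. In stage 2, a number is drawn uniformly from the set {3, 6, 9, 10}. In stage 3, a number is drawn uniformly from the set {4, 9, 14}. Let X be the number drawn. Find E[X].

E[X | stage 1] = (1+8+11+13)/4 = 33/4.
E[X | stage 2] = (3+6+9+10)/4 = 7.
E[X | stage 3] = (4+9+14)/3 = 9.
By the law of total expectation,
E[X] = (1/3)·(33/4) + (1/3)·(7) + (1/3)·(9) = 97/12.

97/12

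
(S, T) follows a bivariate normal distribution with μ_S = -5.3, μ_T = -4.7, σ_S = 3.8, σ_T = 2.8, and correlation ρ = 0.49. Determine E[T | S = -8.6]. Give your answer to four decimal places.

For a bivariate normal, E[T | S=x] = μ_T + ρ·(σ_T/σ_S)·(x − μ_S).
E[T | S=-8.6] = -4.7 + (0.49)·(2.8/3.8)·(-8.6 − (-5.3)) = -4.7 + (0.36105)·(-3.3) = -5.8915.

-5.8915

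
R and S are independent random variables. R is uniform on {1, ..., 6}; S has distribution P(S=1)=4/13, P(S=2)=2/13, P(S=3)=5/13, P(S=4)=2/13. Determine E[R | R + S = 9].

40/7

P(R + S = 9) = 7/78.
Summing R·P(x,y) over outcomes with R + S = 9 gives 20/39.
E[R | R + S = 9] = (20/39) / (7/78) = 40/7.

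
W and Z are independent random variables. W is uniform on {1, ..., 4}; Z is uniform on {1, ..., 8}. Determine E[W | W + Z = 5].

5/2

Outcomes with W + Z = 5: (1,4), (2,3), (3,2), (4,1), each with probability 1/32.
E[W | W + Z = 5] = (1 + 2 + 3 + 4) / 4 = 5/2.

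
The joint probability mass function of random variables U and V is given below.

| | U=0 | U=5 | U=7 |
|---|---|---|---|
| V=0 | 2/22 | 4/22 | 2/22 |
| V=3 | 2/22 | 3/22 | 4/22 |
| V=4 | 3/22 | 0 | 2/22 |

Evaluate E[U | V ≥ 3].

P(V ≥ 3) = 7/11.
Summing U·P(U=x,V=y) over the conditioning event gives 57/22.
E[U | V ≥ 3] = (57/22) / (7/11) = 57/14.

57/14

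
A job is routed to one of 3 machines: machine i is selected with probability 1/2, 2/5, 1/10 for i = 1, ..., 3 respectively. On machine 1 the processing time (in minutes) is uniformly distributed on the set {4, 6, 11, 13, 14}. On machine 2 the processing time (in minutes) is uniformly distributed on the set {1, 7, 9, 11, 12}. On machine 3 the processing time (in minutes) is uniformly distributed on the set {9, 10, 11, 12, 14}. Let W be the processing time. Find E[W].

228/25

E[W | machine 1] = (4+6+11+13+14)/5 = 48/5.
E[W | machine 2] = (1+7+9+11+12)/5 = 8.
E[W | machine 3] = (9+10+11+12+14)/5 = 56/5.
By the law of total expectation,
E[W] = (1/2)·(48/5) + (2/5)·(8) + (1/10)·(56/5) = 228/25.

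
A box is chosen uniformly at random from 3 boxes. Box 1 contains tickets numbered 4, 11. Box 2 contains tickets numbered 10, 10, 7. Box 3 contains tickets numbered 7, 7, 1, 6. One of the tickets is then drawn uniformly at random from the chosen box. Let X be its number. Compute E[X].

E[X | box 1] = (4+11)/2 = 15/2.
E[X | box 2] = (10+10+7)/3 = 9.
E[X | box 3] = (7+7+1+6)/4 = 21/4.
By the law of total expectation,
E[X] = (1/3)·(15/2) + (1/3)·(9) + (1/3)·(21/4) = 29/4.

29/4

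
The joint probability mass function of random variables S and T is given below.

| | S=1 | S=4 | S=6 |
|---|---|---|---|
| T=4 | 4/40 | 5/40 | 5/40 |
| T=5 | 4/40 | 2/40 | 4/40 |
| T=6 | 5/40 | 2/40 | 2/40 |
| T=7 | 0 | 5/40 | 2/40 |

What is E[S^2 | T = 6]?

109/9

P(T = 6) = 9/40.
Σ S^2·P over the event = 1·(5/40) + 16·(2/40) + 36·(2/40) = 109/40.
E[S^2 | T = 6] = (109/40) / (9/40) = 109/9.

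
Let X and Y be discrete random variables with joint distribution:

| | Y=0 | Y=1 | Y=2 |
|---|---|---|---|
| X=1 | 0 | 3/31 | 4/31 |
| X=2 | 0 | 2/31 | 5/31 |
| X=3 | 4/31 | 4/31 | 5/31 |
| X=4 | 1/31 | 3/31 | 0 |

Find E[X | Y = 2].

29/14

P(Y = 2) = 14/31.
Summing X·P(X=x,Y=y) over the conditioning event gives 29/31.
E[X | Y = 2] = (29/31) / (14/31) = 29/14.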